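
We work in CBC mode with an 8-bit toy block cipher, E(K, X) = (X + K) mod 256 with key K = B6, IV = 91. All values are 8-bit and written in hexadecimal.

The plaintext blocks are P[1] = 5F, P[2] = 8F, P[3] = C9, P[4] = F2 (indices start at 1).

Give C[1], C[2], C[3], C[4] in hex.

C[1] = 84, C[2] = C1, C[3] = BE, C[4] = 02

CBC encryption: C_i = E(K, P_i ⊕ C_{i−1}), with C_{0} = IV.
C[1]: P[1] ⊕ 91 = CE; E(K, CE) = 84.
C[2]: P[2] ⊕ 84 = 0B; E(K, 0B) = C1.
C[3]: P[3] ⊕ C1 = 08; E(K, 08) = BE.
C[4]: P[4] ⊕ BE = 4C; E(K, 4C) = 02.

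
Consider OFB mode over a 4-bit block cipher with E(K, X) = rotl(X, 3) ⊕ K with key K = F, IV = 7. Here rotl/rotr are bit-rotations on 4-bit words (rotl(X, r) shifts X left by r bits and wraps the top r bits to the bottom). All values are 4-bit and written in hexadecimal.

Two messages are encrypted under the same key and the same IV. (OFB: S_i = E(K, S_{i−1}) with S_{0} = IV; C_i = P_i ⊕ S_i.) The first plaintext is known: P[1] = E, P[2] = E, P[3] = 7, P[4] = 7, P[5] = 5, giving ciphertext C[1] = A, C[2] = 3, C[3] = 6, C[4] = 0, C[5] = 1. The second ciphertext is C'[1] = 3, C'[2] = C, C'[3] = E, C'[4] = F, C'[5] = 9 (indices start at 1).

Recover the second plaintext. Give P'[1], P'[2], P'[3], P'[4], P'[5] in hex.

P'[1] = 7, P'[2] = 1, P'[3] = F, P'[4] = 8, P'[5] = D

In OFB with a reused IV, both messages share the same keystream S_i, so C_i ⊕ C'_i = P_i ⊕ P'_i and thus P'_i = P_i ⊕ C_i ⊕ C'_i.
P'[1]: E ⊕ A ⊕ 3 = 7.
P'[2]: E ⊕ 3 ⊕ C = 1.
P'[3]: 7 ⊕ 6 ⊕ E = F.
P'[4]: 7 ⊕ 0 ⊕ F = 8.
P'[5]: 5 ⊕ 1 ⊕ 9 = D.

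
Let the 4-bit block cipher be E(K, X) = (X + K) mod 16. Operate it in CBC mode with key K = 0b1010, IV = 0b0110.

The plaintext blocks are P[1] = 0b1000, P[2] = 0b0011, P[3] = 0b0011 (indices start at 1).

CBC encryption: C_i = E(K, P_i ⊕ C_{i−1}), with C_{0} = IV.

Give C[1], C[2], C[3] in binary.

C[1]: P[1] ⊕ 0b0110 = 0b1110; E(K, 0b1110) = 0b1000.
C[2]: P[2] ⊕ 0b1000 = 0b1011; E(K, 0b1011) = 0b0101.
C[3]: P[3] ⊕ 0b0101 = 0b0110; E(K, 0b0110) = 0b0000.

C[1] = 0b1000, C[2] = 0b0101, C[3] = 0b0000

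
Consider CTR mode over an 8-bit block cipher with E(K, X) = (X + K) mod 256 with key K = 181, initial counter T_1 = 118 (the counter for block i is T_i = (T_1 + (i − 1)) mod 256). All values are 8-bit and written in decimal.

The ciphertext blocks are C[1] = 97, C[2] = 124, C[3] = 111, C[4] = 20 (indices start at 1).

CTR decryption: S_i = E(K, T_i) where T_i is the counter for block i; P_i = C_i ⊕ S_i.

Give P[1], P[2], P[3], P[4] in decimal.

P[1] = 74, P[2] = 80, P[3] = 66, P[4] = 58

P[1]: T = 118, S = E(K, T) = 43; 97 ⊕ 43 = 74.
P[2]: T = 119, S = E(K, T) = 44; 124 ⊕ 44 = 80.
P[3]: T = 120, S = E(K, T) = 45; 111 ⊕ 45 = 66.
P[4]: T = 121, S = E(K, T) = 46; 20 ⊕ 46 = 58.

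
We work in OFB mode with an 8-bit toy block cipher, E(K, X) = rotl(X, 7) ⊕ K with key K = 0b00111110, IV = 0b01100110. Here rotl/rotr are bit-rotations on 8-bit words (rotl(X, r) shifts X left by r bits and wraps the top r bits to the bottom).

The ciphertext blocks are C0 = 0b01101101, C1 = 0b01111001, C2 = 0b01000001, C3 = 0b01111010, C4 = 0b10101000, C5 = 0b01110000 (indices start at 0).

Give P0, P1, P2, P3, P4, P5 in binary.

P0 = 0b01100000, P1 = 0b11000001, P2 = 0b00100011, P3 = 0b01110101, P4 = 0b00010001, P5 = 0b10010010

OFB decryption: S_i = E(K, S_{i−1}) with S_{−1} = IV; P_i = C_i ⊕ S_i.
P0: S = E(K, 0b01100110) = 0b00001101; 0b01101101 ⊕ 0b00001101 = 0b01100000.
P1: S = E(K, 0b00001101) = 0b10111000; 0b01111001 ⊕ 0b10111000 = 0b11000001.
P2: S = E(K, 0b10111000) = 0b01100010; 0b01000001 ⊕ 0b01100010 = 0b00100011.
P3: S = E(K, 0b01100010) = 0b00001111; 0b01111010 ⊕ 0b00001111 = 0b01110101.
P4: S = E(K, 0b00001111) = 0b10111001; 0b10101000 ⊕ 0b10111001 = 0b00010001.
P5: S = E(K, 0b10111001) = 0b11100010; 0b01110000 ⊕ 0b11100010 = 0b10010010.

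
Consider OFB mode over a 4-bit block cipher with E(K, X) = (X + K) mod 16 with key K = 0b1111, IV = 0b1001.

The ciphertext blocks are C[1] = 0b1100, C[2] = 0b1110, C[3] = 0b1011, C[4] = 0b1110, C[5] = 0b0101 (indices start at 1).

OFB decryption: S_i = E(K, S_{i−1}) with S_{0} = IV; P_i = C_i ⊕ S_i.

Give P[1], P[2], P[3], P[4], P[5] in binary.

P[1]: S = E(K, 0b1001) = 0b1000; 0b1100 ⊕ 0b1000 = 0b0100.
P[2]: S = E(K, 0b1000) = 0b0111; 0b1110 ⊕ 0b0111 = 0b1001.
P[3]: S = E(K, 0b0111) = 0b0110; 0b1011 ⊕ 0b0110 = 0b1101.
P[4]: S = E(K, 0b0110) = 0b0101; 0b1110 ⊕ 0b0101 = 0b1011.
P[5]: S = E(K, 0b0101) = 0b0100; 0b0101 ⊕ 0b0100 = 0b0001.

P[1] = 0b0100, P[2] = 0b1001, P[3] = 0b1101, P[4] = 0b1011, P[5] = 0b0001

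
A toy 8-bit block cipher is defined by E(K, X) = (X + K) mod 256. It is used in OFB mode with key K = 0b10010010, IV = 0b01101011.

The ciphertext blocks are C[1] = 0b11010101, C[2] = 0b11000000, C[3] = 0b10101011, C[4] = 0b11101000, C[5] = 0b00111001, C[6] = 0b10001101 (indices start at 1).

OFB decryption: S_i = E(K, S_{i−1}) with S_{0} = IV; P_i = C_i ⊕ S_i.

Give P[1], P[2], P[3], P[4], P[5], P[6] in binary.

P[1]: S = E(K, 0b01101011) = 0b11111101; 0b11010101 ⊕ 0b11111101 = 0b00101000.
P[2]: S = E(K, 0b11111101) = 0b10001111; 0b11000000 ⊕ 0b10001111 = 0b01001111.
P[3]: S = E(K, 0b10001111) = 0b00100001; 0b10101011 ⊕ 0b00100001 = 0b10001010.
P[4]: S = E(K, 0b00100001) = 0b10110011; 0b11101000 ⊕ 0b10110011 = 0b01011011.
P[5]: S = E(K, 0b10110011) = 0b01000101; 0b00111001 ⊕ 0b01000101 = 0b01111100.
P[6]: S = E(K, 0b01000101) = 0b11010111; 0b10001101 ⊕ 0b11010111 = 0b01011010.

P[1] = 0b00101000, P[2] = 0b01001111, P[3] = 0b10001010, P[4] = 0b01011011, P[5] = 0b01111100, P[6] = 0b01011010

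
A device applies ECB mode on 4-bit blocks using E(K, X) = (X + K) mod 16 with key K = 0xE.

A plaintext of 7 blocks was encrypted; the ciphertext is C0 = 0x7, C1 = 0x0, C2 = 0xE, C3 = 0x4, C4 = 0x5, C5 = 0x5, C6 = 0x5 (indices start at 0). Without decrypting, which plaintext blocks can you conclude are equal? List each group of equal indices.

ECB encrypts each block independently with the same key, so equal ciphertext blocks imply equal plaintext blocks.
C4 = C5 = C6 = 0x5, so P4 = P5 = P6.

P4 = P5 = P6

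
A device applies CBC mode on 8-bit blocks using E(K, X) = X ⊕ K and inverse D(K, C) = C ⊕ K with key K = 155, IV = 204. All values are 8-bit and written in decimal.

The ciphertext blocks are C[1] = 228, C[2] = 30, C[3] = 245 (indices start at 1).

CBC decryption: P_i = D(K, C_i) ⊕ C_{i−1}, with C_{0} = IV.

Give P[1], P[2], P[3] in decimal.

P[1] = 179, P[2] = 97, P[3] = 112

P[1]: D(K, 228) = 127; 127 ⊕ 204 = 179.
P[2]: D(K, 30) = 133; 133 ⊕ 228 = 97.
P[3]: D(K, 245) = 110; 110 ⊕ 30 = 112.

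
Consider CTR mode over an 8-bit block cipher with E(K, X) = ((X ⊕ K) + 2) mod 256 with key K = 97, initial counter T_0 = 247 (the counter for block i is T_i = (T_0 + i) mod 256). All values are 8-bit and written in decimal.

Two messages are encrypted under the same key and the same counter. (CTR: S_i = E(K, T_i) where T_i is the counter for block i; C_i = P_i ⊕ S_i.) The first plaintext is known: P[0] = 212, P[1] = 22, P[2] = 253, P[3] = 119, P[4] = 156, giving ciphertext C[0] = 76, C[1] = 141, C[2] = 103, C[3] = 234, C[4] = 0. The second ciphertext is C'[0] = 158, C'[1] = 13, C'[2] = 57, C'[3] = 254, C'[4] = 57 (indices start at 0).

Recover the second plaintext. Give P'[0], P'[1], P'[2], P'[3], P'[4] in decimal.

P'[0] = 6, P'[1] = 150, P'[2] = 163, P'[3] = 99, P'[4] = 165

In CTR with a reused counter, both messages share the same keystream S_i, so C_i ⊕ C'_i = P_i ⊕ P'_i and thus P'_i = P_i ⊕ C_i ⊕ C'_i.
P'[0]: 212 ⊕ 76 ⊕ 158 = 6.
P'[1]: 22 ⊕ 141 ⊕ 13 = 150.
P'[2]: 253 ⊕ 103 ⊕ 57 = 163.
P'[3]: 119 ⊕ 234 ⊕ 254 = 99.
P'[4]: 156 ⊕ 0 ⊕ 57 = 165.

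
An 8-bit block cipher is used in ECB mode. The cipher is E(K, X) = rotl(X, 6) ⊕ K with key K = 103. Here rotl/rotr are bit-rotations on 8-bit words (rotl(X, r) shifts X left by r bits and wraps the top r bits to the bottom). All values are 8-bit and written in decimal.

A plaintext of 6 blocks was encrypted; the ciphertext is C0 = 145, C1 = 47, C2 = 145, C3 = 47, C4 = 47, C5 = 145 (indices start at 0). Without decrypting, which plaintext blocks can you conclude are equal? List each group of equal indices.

ECB encrypts each block independently with the same key, so equal ciphertext blocks imply equal plaintext blocks.
C0 = C2 = C5 = 145, so P0 = P2 = P5.
C1 = C3 = C4 = 47, so P1 = P3 = P4.

P0 = P2 = P5; P1 = P3 = P4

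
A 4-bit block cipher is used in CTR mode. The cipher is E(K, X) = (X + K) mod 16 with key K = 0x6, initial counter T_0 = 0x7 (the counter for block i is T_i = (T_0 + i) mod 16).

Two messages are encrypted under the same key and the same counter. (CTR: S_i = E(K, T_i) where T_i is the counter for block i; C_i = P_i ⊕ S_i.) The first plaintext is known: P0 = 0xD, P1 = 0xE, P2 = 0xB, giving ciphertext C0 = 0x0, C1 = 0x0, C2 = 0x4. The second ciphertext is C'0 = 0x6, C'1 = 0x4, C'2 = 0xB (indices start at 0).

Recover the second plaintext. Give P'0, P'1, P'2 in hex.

In CTR with a reused counter, both messages share the same keystream S_i, so C_i ⊕ C'_i = P_i ⊕ P'_i and thus P'_i = P_i ⊕ C_i ⊕ C'_i.
P'0: 0xD ⊕ 0x0 ⊕ 0x6 = 0xB.
P'1: 0xE ⊕ 0x0 ⊕ 0x4 = 0xA.
P'2: 0xB ⊕ 0x4 ⊕ 0xB = 0x4.

P'0 = 0xB, P'1 = 0xA, P'2 = 0x4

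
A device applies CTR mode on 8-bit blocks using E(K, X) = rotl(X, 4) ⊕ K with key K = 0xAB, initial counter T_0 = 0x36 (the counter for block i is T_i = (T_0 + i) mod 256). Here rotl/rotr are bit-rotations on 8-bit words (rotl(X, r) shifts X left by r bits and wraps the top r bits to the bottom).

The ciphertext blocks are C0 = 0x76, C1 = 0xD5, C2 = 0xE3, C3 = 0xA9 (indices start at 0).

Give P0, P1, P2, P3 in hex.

CTR decryption: S_i = E(K, T_i) where T_i is the counter for block i; P_i = C_i ⊕ S_i.
P0: T = 0x36, S = E(K, T) = 0xC8; 0x76 ⊕ 0xC8 = 0xBE.
P1: T = 0x37, S = E(K, T) = 0xD8; 0xD5 ⊕ 0xD8 = 0x0D.
P2: T = 0x38, S = E(K, T) = 0x28; 0xE3 ⊕ 0x28 = 0xCB.
P3: T = 0x39, S = E(K, T) = 0x38; 0xA9 ⊕ 0x38 = 0x91.

P0 = 0xBE, P1 = 0x0D, P2 = 0xCB, P3 = 0x91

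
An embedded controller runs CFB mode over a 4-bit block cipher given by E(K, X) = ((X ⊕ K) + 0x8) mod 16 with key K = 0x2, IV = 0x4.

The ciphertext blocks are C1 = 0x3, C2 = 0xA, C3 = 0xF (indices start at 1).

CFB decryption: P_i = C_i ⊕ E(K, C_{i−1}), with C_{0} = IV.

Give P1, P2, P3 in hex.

P1 = 0xD, P2 = 0x3, P3 = 0xF

P1: E(K, 0x4) = 0xE; 0x3 ⊕ 0xE = 0xD.
P2: E(K, 0x3) = 0x9; 0xA ⊕ 0x9 = 0x3.
P3: E(K, 0xA) = 0x0; 0xF ⊕ 0x0 = 0xF.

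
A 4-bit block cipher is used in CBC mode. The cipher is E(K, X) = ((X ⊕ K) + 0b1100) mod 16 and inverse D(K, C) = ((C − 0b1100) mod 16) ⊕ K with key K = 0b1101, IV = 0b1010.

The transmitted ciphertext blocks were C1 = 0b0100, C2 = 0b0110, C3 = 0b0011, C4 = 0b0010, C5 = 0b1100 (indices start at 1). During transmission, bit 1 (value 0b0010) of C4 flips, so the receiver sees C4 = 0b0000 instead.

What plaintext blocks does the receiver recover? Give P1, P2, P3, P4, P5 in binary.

P1 = 0b1111, P2 = 0b0011, P3 = 0b1100, P4 = 0b1010, P5 = 0b1101

CBC decryption: P_i = D(K, C_i) ⊕ C_{i−1}, with C_{0} = IV.
Only C4 changed, to 0b0000. In CBC, a change in C_i garbles P_i and flips the same bit in P_{i+1}. Decrypting the received ciphertext:
P1: D(K, 0b0100) = 0b0101; 0b0101 ⊕ 0b1010 = 0b1111.
P2: D(K, 0b0110) = 0b0111; 0b0111 ⊕ 0b0100 = 0b0011.
P3: D(K, 0b0011) = 0b1010; 0b1010 ⊕ 0b0110 = 0b1100.
P4: D(K, 0b0000) = 0b1001; 0b1001 ⊕ 0b0011 = 0b1010.
P5: D(K, 0b1100) = 0b1101; 0b1101 ⊕ 0b0000 = 0b1101.
Blocks that differ from the original plaintext: P4, P5.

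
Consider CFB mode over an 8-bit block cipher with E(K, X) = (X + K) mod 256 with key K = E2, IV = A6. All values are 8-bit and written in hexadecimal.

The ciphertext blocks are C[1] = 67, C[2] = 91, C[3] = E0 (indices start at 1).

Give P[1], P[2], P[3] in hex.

CFB decryption: P_i = C_i ⊕ E(K, C_{i−1}), with C_{0} = IV.
P[1]: E(K, A6) = 88; 67 ⊕ 88 = EF.
P[2]: E(K, 67) = 49; 91 ⊕ 49 = D8.
P[3]: E(K, 91) = 73; E0 ⊕ 73 = 93.

P[1] = EF, P[2] = D8, P[3] = 93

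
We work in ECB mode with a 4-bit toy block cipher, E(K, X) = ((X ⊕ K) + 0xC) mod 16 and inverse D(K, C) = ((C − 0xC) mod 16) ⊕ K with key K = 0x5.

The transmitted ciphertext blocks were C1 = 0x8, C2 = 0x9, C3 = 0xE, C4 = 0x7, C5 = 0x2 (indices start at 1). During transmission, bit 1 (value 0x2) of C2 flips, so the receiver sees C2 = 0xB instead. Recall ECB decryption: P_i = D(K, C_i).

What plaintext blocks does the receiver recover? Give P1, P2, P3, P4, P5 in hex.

P1 = 0x9, P2 = 0xA, P3 = 0x7, P4 = 0xE, P5 = 0x3

Only C2 changed, to 0xB. In ECB, a change in C_i affects only P_i. Decrypting the received ciphertext:
P1: D(K, 0x8) = 0x9.
P2: D(K, 0xB) = 0xA.
P3: D(K, 0xE) = 0x7.
P4: D(K, 0x7) = 0xE.
P5: D(K, 0x2) = 0x3.
Blocks that differ from the original plaintext: P2.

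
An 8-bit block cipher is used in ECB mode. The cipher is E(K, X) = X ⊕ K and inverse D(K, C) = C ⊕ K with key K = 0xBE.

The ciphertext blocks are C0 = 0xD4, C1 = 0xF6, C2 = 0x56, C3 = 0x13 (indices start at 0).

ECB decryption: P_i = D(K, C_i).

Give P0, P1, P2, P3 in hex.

P0: D(K, 0xD4) = 0x6A.
P1: D(K, 0xF6) = 0x48.
P2: D(K, 0x56) = 0xE8.
P3: D(K, 0x13) = 0xAD.

P0 = 0x6A, P1 = 0x48, P2 = 0xE8, P3 = 0xAD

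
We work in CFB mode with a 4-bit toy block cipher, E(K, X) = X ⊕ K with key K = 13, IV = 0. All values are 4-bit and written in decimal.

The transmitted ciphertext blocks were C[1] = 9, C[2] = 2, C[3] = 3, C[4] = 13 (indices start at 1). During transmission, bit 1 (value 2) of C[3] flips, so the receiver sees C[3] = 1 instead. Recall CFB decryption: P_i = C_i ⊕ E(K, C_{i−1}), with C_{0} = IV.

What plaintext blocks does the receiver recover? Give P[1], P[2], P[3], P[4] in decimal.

P[1] = 4, P[2] = 6, P[3] = 14, P[4] = 1

Only C[3] changed, to 1. In CFB, a change in C_i flips the same bit in P_i and garbles P_{i+1}. Decrypting the received ciphertext:
P[1]: E(K, 0) = 13; 9 ⊕ 13 = 4.
P[2]: E(K, 9) = 4; 2 ⊕ 4 = 6.
P[3]: E(K, 2) = 15; 1 ⊕ 15 = 14.
P[4]: E(K, 1) = 12; 13 ⊕ 12 = 1.
Blocks that differ from the original plaintext: P[3], P[4].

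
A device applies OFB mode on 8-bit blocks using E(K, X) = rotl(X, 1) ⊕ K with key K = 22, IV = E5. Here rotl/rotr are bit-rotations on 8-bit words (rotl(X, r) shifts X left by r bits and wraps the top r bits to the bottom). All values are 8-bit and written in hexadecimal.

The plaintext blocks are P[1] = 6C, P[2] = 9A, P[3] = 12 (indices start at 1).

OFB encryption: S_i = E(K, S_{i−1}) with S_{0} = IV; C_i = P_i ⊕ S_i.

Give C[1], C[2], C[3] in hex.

C[1] = 85, C[2] = 6B, C[3] = D3

C[1]: S = E(K, E5) = E9; 6C ⊕ E9 = 85.
C[2]: S = E(K, E9) = F1; 9A ⊕ F1 = 6B.
C[3]: S = E(K, F1) = C1; 12 ⊕ C1 = D3.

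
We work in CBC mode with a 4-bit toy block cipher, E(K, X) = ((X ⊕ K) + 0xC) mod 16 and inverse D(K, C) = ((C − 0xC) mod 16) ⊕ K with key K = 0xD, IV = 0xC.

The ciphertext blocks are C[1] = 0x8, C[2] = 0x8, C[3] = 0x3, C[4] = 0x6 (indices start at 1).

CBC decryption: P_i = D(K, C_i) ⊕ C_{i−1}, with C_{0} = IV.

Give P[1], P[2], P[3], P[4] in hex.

P[1]: D(K, 0x8) = 0x1; 0x1 ⊕ 0xC = 0xD.
P[2]: D(K, 0x8) = 0x1; 0x1 ⊕ 0x8 = 0x9.
P[3]: D(K, 0x3) = 0xA; 0xA ⊕ 0x8 = 0x2.
P[4]: D(K, 0x6) = 0x7; 0x7 ⊕ 0x3 = 0x4.

P[1] = 0xD, P[2] = 0x9, P[3] = 0x2, P[4] = 0x4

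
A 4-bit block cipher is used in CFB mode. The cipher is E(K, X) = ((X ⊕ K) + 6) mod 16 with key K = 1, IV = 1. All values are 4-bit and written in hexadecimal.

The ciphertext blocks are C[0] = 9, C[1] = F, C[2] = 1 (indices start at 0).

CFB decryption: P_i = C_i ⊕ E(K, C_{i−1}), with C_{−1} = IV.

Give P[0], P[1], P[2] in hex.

P[0] = F, P[1] = 1, P[2] = 5

P[0]: E(K, 1) = 6; 9 ⊕ 6 = F.
P[1]: E(K, 9) = E; F ⊕ E = 1.
P[2]: E(K, F) = 4; 1 ⊕ 4 = 5.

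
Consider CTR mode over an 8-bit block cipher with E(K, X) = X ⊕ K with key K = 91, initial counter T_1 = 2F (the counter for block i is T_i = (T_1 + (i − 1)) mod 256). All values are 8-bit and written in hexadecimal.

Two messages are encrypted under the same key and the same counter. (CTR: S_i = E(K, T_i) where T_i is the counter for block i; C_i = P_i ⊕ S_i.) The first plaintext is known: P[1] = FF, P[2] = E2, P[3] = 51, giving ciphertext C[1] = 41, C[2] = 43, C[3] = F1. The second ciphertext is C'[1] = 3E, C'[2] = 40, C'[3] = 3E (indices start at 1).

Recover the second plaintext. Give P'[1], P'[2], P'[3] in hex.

In CTR with a reused counter, both messages share the same keystream S_i, so C_i ⊕ C'_i = P_i ⊕ P'_i and thus P'_i = P_i ⊕ C_i ⊕ C'_i.
P'[1]: FF ⊕ 41 ⊕ 3E = 80.
P'[2]: E2 ⊕ 43 ⊕ 40 = E1.
P'[3]: 51 ⊕ F1 ⊕ 3E = 9E.

P'[1] = 80, P'[2] = E1, P'[3] = 9E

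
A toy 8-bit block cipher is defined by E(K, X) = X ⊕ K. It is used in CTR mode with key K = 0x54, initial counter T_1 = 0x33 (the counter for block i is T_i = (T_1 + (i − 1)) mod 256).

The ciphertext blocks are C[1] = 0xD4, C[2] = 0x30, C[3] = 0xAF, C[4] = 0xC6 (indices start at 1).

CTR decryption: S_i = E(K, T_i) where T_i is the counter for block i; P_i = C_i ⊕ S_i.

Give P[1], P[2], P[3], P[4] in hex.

P[1]: T = 0x33, S = E(K, T) = 0x67; 0xD4 ⊕ 0x67 = 0xB3.
P[2]: T = 0x34, S = E(K, T) = 0x60; 0x30 ⊕ 0x60 = 0x50.
P[3]: T = 0x35, S = E(K, T) = 0x61; 0xAF ⊕ 0x61 = 0xCE.
P[4]: T = 0x36, S = E(K, T) = 0x62; 0xC6 ⊕ 0x62 = 0xA4.

P[1] = 0xB3, P[2] = 0x50, P[3] = 0xCE, P[4] = 0xA4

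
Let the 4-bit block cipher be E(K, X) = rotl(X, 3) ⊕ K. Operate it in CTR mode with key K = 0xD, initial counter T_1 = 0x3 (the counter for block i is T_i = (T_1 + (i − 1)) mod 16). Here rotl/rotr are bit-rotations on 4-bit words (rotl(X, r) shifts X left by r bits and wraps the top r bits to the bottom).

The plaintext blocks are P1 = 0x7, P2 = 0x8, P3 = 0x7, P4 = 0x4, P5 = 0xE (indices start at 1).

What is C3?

CTR encryption: S_i = E(K, T_i) where T_i is the counter for block i; C_i = P_i ⊕ S_i.
C1: T = 0x3, S = E(K, T) = 0x4; 0x7 ⊕ 0x4 = 0x3.
C2: T = 0x4, S = E(K, T) = 0xF; 0x8 ⊕ 0xF = 0x7.
C3: T = 0x5, S = E(K, T) = 0x7; 0x7 ⊕ 0x7 = 0x0.

C3 = 0x0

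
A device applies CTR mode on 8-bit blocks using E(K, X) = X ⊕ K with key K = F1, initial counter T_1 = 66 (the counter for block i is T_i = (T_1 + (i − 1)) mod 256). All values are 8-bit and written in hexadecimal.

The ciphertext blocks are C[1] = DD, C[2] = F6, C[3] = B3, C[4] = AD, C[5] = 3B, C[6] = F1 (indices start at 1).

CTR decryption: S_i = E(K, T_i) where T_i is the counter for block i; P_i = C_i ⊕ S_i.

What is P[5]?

P[5]: T = 6A, S = E(K, T) = 9B; 3B ⊕ 9B = A0.

P[5] = A0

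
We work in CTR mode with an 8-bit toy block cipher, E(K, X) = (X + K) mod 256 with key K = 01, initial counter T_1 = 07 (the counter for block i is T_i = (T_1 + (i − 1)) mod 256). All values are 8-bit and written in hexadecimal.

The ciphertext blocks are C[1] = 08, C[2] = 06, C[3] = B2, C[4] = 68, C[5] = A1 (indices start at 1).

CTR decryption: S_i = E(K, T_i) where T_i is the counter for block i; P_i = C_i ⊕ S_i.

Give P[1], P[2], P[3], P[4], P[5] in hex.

P[1]: T = 07, S = E(K, T) = 08; 08 ⊕ 08 = 00.
P[2]: T = 08, S = E(K, T) = 09; 06 ⊕ 09 = 0F.
P[3]: T = 09, S = E(K, T) = 0A; B2 ⊕ 0A = B8.
P[4]: T = 0A, S = E(K, T) = 0B; 68 ⊕ 0B = 63.
P[5]: T = 0B, S = E(K, T) = 0C; A1 ⊕ 0C = AD.

P[1] = 00, P[2] = 0F, P[3] = B8, P[4] = 63, P[5] = AD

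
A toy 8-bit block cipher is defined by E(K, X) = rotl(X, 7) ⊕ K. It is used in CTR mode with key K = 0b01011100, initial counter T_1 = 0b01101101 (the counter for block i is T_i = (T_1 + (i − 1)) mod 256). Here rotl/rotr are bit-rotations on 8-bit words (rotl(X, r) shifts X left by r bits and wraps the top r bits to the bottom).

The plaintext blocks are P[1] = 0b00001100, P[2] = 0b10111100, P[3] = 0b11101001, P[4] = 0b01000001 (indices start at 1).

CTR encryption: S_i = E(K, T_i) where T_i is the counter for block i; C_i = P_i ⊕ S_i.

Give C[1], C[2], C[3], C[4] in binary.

C[1] = 0b11100110, C[2] = 0b11010111, C[3] = 0b00000010, C[4] = 0b00100101

C[1]: T = 0b01101101, S = E(K, T) = 0b11101010; 0b00001100 ⊕ 0b11101010 = 0b11100110.
C[2]: T = 0b01101110, S = E(K, T) = 0b01101011; 0b10111100 ⊕ 0b01101011 = 0b11010111.
C[3]: T = 0b01101111, S = E(K, T) = 0b11101011; 0b11101001 ⊕ 0b11101011 = 0b00000010.
C[4]: T = 0b01110000, S = E(K, T) = 0b01100100; 0b01000001 ⊕ 0b01100100 = 0b00100101.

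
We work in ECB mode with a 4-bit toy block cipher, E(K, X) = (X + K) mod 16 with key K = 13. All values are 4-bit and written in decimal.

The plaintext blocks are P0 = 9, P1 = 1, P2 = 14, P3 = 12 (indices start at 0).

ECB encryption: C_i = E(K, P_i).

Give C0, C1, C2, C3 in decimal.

C0 = 6, C1 = 14, C2 = 11, C3 = 9

C0: E(K, 9) = 6.
C1: E(K, 1) = 14.
C2: E(K, 14) = 11.
C3: E(K, 12) = 9.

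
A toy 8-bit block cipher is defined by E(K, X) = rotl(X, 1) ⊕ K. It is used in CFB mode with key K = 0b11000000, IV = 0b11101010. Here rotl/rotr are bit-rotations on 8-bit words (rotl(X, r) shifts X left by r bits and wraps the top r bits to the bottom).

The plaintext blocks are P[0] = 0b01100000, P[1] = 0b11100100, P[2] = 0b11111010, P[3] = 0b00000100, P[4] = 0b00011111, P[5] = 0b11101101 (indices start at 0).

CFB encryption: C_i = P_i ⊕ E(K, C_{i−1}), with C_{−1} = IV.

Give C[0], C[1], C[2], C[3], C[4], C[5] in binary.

C[0]: E(K, 0b11101010) = 0b00010101; 0b01100000 ⊕ 0b00010101 = 0b01110101.
C[1]: E(K, 0b01110101) = 0b00101010; 0b11100100 ⊕ 0b00101010 = 0b11001110.
C[2]: E(K, 0b11001110) = 0b01011101; 0b11111010 ⊕ 0b01011101 = 0b10100111.
C[3]: E(K, 0b10100111) = 0b10001111; 0b00000100 ⊕ 0b10001111 = 0b10001011.
C[4]: E(K, 0b10001011) = 0b11010111; 0b00011111 ⊕ 0b11010111 = 0b11001000.
C[5]: E(K, 0b11001000) = 0b01010001; 0b11101101 ⊕ 0b01010001 = 0b10111100.

C[0] = 0b01110101, C[1] = 0b11001110, C[2] = 0b10100111, C[3] = 0b10001011, C[4] = 0b11001000, C[5] = 0b10111100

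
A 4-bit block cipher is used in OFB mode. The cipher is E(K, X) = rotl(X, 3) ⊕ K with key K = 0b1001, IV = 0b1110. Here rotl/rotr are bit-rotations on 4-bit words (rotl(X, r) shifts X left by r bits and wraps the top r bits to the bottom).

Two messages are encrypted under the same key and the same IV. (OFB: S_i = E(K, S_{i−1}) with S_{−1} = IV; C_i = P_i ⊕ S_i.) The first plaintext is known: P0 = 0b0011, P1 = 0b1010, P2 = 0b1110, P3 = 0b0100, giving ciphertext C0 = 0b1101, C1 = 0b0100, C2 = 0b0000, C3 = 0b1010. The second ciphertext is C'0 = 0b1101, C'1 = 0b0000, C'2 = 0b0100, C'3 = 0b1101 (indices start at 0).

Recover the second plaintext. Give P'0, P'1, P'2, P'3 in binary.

In OFB with a reused IV, both messages share the same keystream S_i, so C_i ⊕ C'_i = P_i ⊕ P'_i and thus P'_i = P_i ⊕ C_i ⊕ C'_i.
P'0: 0b0011 ⊕ 0b1101 ⊕ 0b1101 = 0b0011.
P'1: 0b1010 ⊕ 0b0100 ⊕ 0b0000 = 0b1110.
P'2: 0b1110 ⊕ 0b0000 ⊕ 0b0100 = 0b1010.
P'3: 0b0100 ⊕ 0b1010 ⊕ 0b1101 = 0b0011.

P'0 = 0b0011, P'1 = 0b1110, P'2 = 0b1010, P'3 = 0b0011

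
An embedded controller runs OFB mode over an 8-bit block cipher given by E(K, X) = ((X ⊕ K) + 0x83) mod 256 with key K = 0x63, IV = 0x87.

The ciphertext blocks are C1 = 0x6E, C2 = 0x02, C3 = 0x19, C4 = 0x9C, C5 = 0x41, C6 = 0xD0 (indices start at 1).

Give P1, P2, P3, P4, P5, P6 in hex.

P1 = 0x09, P2 = 0x85, P3 = 0x7E, P4 = 0x1B, P5 = 0x26, P6 = 0x57

OFB decryption: S_i = E(K, S_{i−1}) with S_{0} = IV; P_i = C_i ⊕ S_i.
P1: S = E(K, 0x87) = 0x67; 0x6E ⊕ 0x67 = 0x09.
P2: S = E(K, 0x67) = 0x87; 0x02 ⊕ 0x87 = 0x85.
P3: S = E(K, 0x87) = 0x67; 0x19 ⊕ 0x67 = 0x7E.
P4: S = E(K, 0x67) = 0x87; 0x9C ⊕ 0x87 = 0x1B.
P5: S = E(K, 0x87) = 0x67; 0x41 ⊕ 0x67 = 0x26.
P6: S = E(K, 0x67) = 0x87; 0xD0 ⊕ 0x87 = 0x57.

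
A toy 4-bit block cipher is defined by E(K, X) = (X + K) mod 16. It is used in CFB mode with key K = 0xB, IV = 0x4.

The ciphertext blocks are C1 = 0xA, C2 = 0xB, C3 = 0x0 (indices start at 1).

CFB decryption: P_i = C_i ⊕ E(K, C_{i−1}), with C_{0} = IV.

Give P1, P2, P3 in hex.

P1: E(K, 0x4) = 0xF; 0xA ⊕ 0xF = 0x5.
P2: E(K, 0xA) = 0x5; 0xB ⊕ 0x5 = 0xE.
P3: E(K, 0xB) = 0x6; 0x0 ⊕ 0x6 = 0x6.

P1 = 0x5, P2 = 0xE, P3 = 0x6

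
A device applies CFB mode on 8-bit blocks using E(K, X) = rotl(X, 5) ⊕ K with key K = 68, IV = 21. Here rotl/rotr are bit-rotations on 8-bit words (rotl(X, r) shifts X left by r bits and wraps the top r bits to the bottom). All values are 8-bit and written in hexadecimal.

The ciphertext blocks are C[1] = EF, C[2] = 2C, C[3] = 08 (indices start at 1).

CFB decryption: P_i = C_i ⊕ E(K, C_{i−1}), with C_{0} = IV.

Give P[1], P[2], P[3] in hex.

P[1] = A3, P[2] = B9, P[3] = E5

P[1]: E(K, 21) = 4C; EF ⊕ 4C = A3.
P[2]: E(K, EF) = 95; 2C ⊕ 95 = B9.
P[3]: E(K, 2C) = ED; 08 ⊕ ED = E5.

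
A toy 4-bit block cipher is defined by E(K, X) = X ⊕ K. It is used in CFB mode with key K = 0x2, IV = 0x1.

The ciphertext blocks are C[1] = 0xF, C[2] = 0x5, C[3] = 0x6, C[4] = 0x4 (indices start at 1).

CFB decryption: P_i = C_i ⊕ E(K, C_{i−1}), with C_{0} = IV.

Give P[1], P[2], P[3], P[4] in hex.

P[1]: E(K, 0x1) = 0x3; 0xF ⊕ 0x3 = 0xC.
P[2]: E(K, 0xF) = 0xD; 0x5 ⊕ 0xD = 0x8.
P[3]: E(K, 0x5) = 0x7; 0x6 ⊕ 0x7 = 0x1.
P[4]: E(K, 0x6) = 0x4; 0x4 ⊕ 0x4 = 0x0.

P[1] = 0xC, P[2] = 0x8, P[3] = 0x1, P[4] = 0x0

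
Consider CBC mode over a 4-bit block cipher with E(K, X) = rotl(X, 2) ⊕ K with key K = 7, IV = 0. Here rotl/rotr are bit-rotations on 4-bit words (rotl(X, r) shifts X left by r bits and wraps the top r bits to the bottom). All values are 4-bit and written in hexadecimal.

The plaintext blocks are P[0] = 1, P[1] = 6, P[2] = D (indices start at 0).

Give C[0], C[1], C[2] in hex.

CBC encryption: C_i = E(K, P_i ⊕ C_{i−1}), with C_{−1} = IV.
C[0]: P[0] ⊕ 0 = 1; E(K, 1) = 3.
C[1]: P[1] ⊕ 3 = 5; E(K, 5) = 2.
C[2]: P[2] ⊕ 2 = F; E(K, F) = 8.

C[0] = 3, C[1] = 2, C[2] = 8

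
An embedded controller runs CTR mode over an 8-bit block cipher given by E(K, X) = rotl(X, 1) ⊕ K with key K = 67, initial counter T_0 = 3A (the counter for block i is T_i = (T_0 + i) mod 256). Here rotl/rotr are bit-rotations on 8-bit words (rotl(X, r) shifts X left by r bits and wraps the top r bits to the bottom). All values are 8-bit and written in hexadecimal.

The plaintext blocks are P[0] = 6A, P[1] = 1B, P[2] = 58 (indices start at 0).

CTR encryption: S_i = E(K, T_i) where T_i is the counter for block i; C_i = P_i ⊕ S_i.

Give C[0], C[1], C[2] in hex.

C[0] = 79, C[1] = 0A, C[2] = 47

C[0]: T = 3A, S = E(K, T) = 13; 6A ⊕ 13 = 79.
C[1]: T = 3B, S = E(K, T) = 11; 1B ⊕ 11 = 0A.
C[2]: T = 3C, S = E(K, T) = 1F; 58 ⊕ 1F = 47.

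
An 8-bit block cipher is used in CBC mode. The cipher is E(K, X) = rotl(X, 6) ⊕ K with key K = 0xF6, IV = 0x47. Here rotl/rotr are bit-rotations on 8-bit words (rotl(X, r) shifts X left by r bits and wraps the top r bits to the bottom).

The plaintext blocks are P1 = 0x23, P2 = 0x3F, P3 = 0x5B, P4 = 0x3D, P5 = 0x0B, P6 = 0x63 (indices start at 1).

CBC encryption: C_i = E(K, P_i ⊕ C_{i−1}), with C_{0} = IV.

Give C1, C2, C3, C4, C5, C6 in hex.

C1 = 0xEF, C2 = 0xC2, C3 = 0x90, C4 = 0x9D, C5 = 0x53, C6 = 0xFA

C1: P1 ⊕ 0x47 = 0x64; E(K, 0x64) = 0xEF.
C2: P2 ⊕ 0xEF = 0xD0; E(K, 0xD0) = 0xC2.
C3: P3 ⊕ 0xC2 = 0x99; E(K, 0x99) = 0x90.
C4: P4 ⊕ 0x90 = 0xAD; E(K, 0xAD) = 0x9D.
C5: P5 ⊕ 0x9D = 0x96; E(K, 0x96) = 0x53.
C6: P6 ⊕ 0x53 = 0x30; E(K, 0x30) = 0xFA.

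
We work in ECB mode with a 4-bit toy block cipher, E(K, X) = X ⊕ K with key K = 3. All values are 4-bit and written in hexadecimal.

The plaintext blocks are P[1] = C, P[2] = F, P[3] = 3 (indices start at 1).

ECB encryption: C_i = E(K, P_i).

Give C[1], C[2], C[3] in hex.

C[1] = F, C[2] = C, C[3] = 0

C[1]: E(K, C) = F.
C[2]: E(K, F) = C.
C[3]: E(K, 3) = 0.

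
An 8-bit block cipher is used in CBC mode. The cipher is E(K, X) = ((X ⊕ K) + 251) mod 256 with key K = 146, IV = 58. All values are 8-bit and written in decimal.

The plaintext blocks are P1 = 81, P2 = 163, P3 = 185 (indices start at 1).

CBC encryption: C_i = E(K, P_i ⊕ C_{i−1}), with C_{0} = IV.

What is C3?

C3 = 230

C1: P1 ⊕ 58 = 107; E(K, 107) = 244.
C2: P2 ⊕ 244 = 87; E(K, 87) = 192.
C3: P3 ⊕ 192 = 121; E(K, 121) = 230.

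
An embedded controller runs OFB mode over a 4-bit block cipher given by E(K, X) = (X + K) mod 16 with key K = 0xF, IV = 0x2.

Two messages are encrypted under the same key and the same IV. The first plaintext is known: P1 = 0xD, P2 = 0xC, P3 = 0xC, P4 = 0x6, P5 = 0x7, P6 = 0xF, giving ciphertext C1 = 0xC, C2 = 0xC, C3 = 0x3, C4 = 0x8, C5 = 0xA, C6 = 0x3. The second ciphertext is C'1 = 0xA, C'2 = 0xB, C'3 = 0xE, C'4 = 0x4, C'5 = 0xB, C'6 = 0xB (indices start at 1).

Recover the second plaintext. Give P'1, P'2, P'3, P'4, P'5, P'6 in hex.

In OFB with a reused IV, both messages share the same keystream S_i, so C_i ⊕ C'_i = P_i ⊕ P'_i and thus P'_i = P_i ⊕ C_i ⊕ C'_i.
P'1: 0xD ⊕ 0xC ⊕ 0xA = 0xB.
P'2: 0xC ⊕ 0xC ⊕ 0xB = 0xB.
P'3: 0xC ⊕ 0x3 ⊕ 0xE = 0x1.
P'4: 0x6 ⊕ 0x8 ⊕ 0x4 = 0xA.
P'5: 0x7 ⊕ 0xA ⊕ 0xB = 0x6.
P'6: 0xF ⊕ 0x3 ⊕ 0xB = 0x7.

P'1 = 0xB, P'2 = 0xB, P'3 = 0x1, P'4 = 0xA, P'5 = 0x6, P'6 = 0x7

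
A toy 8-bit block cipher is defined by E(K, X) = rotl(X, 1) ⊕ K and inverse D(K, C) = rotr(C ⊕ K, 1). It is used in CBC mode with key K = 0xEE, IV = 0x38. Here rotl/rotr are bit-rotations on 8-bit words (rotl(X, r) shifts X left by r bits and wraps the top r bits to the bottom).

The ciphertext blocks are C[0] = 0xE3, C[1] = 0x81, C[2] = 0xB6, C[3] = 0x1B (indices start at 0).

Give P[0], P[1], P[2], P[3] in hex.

CBC decryption: P_i = D(K, C_i) ⊕ C_{i−1}, with C_{−1} = IV.
P[0]: D(K, 0xE3) = 0x86; 0x86 ⊕ 0x38 = 0xBE.
P[1]: D(K, 0x81) = 0xB7; 0xB7 ⊕ 0xE3 = 0x54.
P[2]: D(K, 0xB6) = 0x2C; 0x2C ⊕ 0x81 = 0xAD.
P[3]: D(K, 0x1B) = 0xFA; 0xFA ⊕ 0xB6 = 0x4C.

P[0] = 0xBE, P[1] = 0x54, P[2] = 0xAD, P[3] = 0x4C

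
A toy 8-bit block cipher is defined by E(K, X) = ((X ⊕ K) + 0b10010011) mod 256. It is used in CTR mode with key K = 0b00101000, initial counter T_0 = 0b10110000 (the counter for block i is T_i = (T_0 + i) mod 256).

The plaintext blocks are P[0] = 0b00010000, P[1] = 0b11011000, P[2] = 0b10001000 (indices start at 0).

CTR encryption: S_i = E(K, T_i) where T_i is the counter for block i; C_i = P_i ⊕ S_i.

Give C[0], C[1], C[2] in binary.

C[0]: T = 0b10110000, S = E(K, T) = 0b00101011; 0b00010000 ⊕ 0b00101011 = 0b00111011.
C[1]: T = 0b10110001, S = E(K, T) = 0b00101100; 0b11011000 ⊕ 0b00101100 = 0b11110100.
C[2]: T = 0b10110010, S = E(K, T) = 0b00101101; 0b10001000 ⊕ 0b00101101 = 0b10100101.

C[0] = 0b00111011, C[1] = 0b11110100, C[2] = 0b10100101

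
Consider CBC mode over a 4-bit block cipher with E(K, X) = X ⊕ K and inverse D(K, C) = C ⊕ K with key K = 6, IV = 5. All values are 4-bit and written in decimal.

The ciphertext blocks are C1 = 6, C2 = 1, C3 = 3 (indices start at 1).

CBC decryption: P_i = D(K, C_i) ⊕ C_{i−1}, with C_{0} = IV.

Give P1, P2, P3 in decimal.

P1: D(K, 6) = 0; 0 ⊕ 5 = 5.
P2: D(K, 1) = 7; 7 ⊕ 6 = 1.
P3: D(K, 3) = 5; 5 ⊕ 1 = 4.

P1 = 5, P2 = 1, P3 = 4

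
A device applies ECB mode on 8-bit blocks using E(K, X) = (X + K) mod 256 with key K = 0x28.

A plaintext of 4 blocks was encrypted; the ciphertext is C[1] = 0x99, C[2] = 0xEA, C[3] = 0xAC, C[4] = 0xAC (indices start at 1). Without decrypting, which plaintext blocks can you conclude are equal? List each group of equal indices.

ECB encrypts each block independently with the same key, so equal ciphertext blocks imply equal plaintext blocks.
C[3] = C[4] = 0xAC, so P[3] = P[4].

P[3] = P[4]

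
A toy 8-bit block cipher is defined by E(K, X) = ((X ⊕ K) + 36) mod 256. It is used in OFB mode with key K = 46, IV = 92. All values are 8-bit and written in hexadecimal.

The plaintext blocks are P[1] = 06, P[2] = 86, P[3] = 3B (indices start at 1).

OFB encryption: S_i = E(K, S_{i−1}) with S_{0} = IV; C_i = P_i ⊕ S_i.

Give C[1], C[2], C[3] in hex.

C[1] = 0C, C[2] = 04, C[3] = C1

C[1]: S = E(K, 92) = 0A; 06 ⊕ 0A = 0C.
C[2]: S = E(K, 0A) = 82; 86 ⊕ 82 = 04.
C[3]: S = E(K, 82) = FA; 3B ⊕ FA = C1.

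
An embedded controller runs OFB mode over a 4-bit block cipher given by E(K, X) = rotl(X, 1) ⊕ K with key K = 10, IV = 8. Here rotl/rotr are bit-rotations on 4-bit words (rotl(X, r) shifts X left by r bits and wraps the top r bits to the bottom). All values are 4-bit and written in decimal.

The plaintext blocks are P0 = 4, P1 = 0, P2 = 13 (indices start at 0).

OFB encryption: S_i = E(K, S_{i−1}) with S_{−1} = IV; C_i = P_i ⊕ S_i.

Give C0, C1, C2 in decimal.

C0 = 15, C1 = 13, C2 = 12

C0: S = E(K, 8) = 11; 4 ⊕ 11 = 15.
C1: S = E(K, 11) = 13; 0 ⊕ 13 = 13.
C2: S = E(K, 13) = 1; 13 ⊕ 1 = 12.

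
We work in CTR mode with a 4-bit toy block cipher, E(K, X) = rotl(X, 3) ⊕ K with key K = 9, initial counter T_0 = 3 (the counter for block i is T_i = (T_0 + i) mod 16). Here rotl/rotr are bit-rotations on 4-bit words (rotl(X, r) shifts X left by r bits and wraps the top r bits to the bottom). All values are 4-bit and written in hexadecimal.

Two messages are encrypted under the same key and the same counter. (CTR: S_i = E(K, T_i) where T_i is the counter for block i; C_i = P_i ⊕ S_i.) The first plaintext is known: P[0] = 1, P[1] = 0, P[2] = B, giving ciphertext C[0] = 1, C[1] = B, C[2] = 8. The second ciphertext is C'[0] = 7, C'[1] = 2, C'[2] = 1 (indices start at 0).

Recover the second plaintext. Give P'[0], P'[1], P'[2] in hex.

P'[0] = 7, P'[1] = 9, P'[2] = 2

In CTR with a reused counter, both messages share the same keystream S_i, so C_i ⊕ C'_i = P_i ⊕ P'_i and thus P'_i = P_i ⊕ C_i ⊕ C'_i.
P'[0]: 1 ⊕ 1 ⊕ 7 = 7.
P'[1]: 0 ⊕ B ⊕ 2 = 9.
P'[2]: B ⊕ 8 ⊕ 1 = 2.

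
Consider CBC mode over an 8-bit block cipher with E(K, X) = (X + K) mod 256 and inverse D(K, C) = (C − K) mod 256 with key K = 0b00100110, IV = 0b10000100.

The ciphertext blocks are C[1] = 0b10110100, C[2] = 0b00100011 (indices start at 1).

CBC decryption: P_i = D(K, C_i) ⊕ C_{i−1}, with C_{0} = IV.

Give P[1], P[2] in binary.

P[1]: D(K, 0b10110100) = 0b10001110; 0b10001110 ⊕ 0b10000100 = 0b00001010.
P[2]: D(K, 0b00100011) = 0b11111101; 0b11111101 ⊕ 0b10110100 = 0b01001001.

P[1] = 0b00001010, P[2] = 0b01001001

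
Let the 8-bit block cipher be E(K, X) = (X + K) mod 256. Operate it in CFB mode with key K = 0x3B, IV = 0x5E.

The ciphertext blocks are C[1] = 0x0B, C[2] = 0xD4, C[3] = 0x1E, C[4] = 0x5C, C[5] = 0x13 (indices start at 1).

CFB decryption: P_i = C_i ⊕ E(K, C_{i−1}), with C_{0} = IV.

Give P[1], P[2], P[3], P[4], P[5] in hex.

P[1] = 0x92, P[2] = 0x92, P[3] = 0x11, P[4] = 0x05, P[5] = 0x84

P[1]: E(K, 0x5E) = 0x99; 0x0B ⊕ 0x99 = 0x92.
P[2]: E(K, 0x0B) = 0x46; 0xD4 ⊕ 0x46 = 0x92.
P[3]: E(K, 0xD4) = 0x0F; 0x1E ⊕ 0x0F = 0x11.
P[4]: E(K, 0x1E) = 0x59; 0x5C ⊕ 0x59 = 0x05.
P[5]: E(K, 0x5C) = 0x97; 0x13 ⊕ 0x97 = 0x84.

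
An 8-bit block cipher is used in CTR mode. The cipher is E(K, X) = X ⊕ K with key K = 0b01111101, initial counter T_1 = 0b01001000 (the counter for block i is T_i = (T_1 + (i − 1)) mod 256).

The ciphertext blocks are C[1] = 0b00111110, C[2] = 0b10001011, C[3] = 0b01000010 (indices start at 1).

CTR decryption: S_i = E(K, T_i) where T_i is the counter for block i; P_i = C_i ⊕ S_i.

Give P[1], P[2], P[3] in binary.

P[1]: T = 0b01001000, S = E(K, T) = 0b00110101; 0b00111110 ⊕ 0b00110101 = 0b00001011.
P[2]: T = 0b01001001, S = E(K, T) = 0b00110100; 0b10001011 ⊕ 0b00110100 = 0b10111111.
P[3]: T = 0b01001010, S = E(K, T) = 0b00110111; 0b01000010 ⊕ 0b00110111 = 0b01110101.

P[1] = 0b00001011, P[2] = 0b10111111, P[3] = 0b01110101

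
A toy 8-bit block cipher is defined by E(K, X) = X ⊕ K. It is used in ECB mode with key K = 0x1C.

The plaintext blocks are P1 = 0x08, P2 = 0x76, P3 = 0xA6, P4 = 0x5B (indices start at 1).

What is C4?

C4 = 0x47

ECB encryption: C_i = E(K, P_i).
C4: E(K, 0x5B) = 0x47.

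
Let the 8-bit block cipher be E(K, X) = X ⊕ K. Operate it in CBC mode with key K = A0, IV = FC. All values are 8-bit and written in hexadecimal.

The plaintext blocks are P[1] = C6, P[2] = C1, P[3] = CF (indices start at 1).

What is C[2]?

CBC encryption: C_i = E(K, P_i ⊕ C_{i−1}), with C_{0} = IV.
C[1]: P[1] ⊕ FC = 3A; E(K, 3A) = 9A.
C[2]: P[2] ⊕ 9A = 5B; E(K, 5B) = FB.

C[2] = FB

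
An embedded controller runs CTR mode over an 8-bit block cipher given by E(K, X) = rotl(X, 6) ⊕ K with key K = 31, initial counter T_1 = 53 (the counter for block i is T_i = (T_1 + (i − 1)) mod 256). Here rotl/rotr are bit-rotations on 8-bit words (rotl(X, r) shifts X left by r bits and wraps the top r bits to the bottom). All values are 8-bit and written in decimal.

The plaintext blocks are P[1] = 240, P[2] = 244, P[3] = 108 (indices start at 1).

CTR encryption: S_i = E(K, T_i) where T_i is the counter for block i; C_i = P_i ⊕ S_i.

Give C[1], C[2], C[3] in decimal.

C[1]: T = 53, S = E(K, T) = 82; 240 ⊕ 82 = 162.
C[2]: T = 54, S = E(K, T) = 146; 244 ⊕ 146 = 102.
C[3]: T = 55, S = E(K, T) = 210; 108 ⊕ 210 = 190.

C[1] = 162, C[2] = 102, C[3] = 190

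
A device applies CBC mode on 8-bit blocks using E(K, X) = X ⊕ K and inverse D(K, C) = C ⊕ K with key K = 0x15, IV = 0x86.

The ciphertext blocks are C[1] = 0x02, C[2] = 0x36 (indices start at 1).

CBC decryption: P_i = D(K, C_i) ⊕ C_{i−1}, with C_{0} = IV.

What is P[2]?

P[2] = 0x21

P[2]: D(K, 0x36) = 0x23; 0x23 ⊕ 0x02 = 0x21.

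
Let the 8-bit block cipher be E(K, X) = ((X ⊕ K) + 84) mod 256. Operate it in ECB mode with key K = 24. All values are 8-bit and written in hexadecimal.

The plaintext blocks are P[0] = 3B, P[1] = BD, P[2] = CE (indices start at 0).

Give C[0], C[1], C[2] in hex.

ECB encryption: C_i = E(K, P_i).
C[0]: E(K, 3B) = A3.
C[1]: E(K, BD) = 1D.
C[2]: E(K, CE) = 6E.

C[0] = A3, C[1] = 1D, C[2] = 6E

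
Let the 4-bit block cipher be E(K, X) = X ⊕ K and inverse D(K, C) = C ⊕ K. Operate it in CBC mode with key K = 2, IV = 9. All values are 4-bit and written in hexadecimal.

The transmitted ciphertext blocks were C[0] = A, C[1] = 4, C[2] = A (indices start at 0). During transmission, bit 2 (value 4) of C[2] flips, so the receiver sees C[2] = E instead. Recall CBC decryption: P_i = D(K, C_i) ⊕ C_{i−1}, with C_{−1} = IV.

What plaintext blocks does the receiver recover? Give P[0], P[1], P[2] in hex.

Only C[2] changed, to E. In CBC, a change in C_i garbles P_i and flips the same bit in P_{i+1}. Decrypting the received ciphertext:
P[0]: D(K, A) = 8; 8 ⊕ 9 = 1.
P[1]: D(K, 4) = 6; 6 ⊕ A = C.
P[2]: D(K, E) = C; C ⊕ 4 = 8.
Blocks that differ from the original plaintext: P[2].

P[0] = 1, P[1] = C, P[2] = 8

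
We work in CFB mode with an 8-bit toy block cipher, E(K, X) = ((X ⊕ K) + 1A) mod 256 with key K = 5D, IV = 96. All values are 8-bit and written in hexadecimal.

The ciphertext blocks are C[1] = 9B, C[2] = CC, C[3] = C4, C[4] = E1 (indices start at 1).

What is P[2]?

CFB decryption: P_i = C_i ⊕ E(K, C_{i−1}), with C_{0} = IV.
P[2]: E(K, 9B) = E0; CC ⊕ E0 = 2C.

P[2] = 2C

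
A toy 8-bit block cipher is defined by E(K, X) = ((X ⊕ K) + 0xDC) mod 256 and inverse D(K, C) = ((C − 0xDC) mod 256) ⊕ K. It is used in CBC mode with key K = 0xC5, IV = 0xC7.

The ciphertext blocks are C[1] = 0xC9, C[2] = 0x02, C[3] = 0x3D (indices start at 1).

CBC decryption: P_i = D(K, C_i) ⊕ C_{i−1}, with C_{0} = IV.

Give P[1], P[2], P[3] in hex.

P[1] = 0xEF, P[2] = 0x2A, P[3] = 0xA6

P[1]: D(K, 0xC9) = 0x28; 0x28 ⊕ 0xC7 = 0xEF.
P[2]: D(K, 0x02) = 0xE3; 0xE3 ⊕ 0xC9 = 0x2A.
P[3]: D(K, 0x3D) = 0xA4; 0xA4 ⊕ 0x02 = 0xA6.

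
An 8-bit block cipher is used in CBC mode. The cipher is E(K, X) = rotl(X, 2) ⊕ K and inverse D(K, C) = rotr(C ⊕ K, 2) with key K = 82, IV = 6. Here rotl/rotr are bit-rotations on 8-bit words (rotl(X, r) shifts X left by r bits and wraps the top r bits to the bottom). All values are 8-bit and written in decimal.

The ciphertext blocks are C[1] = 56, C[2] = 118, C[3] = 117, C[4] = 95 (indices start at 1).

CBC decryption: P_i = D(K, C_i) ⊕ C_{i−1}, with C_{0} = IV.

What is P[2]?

P[2] = 49

P[2]: D(K, 118) = 9; 9 ⊕ 56 = 49.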